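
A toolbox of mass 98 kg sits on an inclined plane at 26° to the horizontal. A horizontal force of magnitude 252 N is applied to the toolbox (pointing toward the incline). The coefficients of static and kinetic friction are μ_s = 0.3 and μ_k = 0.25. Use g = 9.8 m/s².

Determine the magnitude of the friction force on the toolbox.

The horizontal push has a component P sin θ into the surface, so N = m g cos θ + P sin θ = 863.2 + 110.5 = 973.7 N.
Parallel to the incline: P cos θ − m g sin θ = 226.5 − 421 = -194.5 N; the friction needed to balance this is 194.5 N acting up the slope.
Maximum static friction: μ_s N = 0.3 × 973.7 = 292.1 N.
Since 194.5 N is within the 292.1 N limit, the toolbox stays put and friction is exactly 195 N.

f ≈ 195 N (up the incline)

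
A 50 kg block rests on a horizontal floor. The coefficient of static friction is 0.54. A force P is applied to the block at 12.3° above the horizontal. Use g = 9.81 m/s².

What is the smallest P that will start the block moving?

P ≈ 243 N

N = m g − P sin α (the pull lifts the block).
At impending slip, P cos α = μ_s N = μ_s (m g − P sin α).
Solving: P (cos α + μ_s sin α) = μ_s m g → P = 0.54×490/(cos 12.3° + 0.54 sin 12.3°) = 265/1.092 = 243 N.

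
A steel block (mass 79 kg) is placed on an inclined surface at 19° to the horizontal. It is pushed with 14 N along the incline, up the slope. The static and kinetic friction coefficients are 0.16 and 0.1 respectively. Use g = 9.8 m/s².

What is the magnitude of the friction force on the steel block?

Perpendicular to the surface, N = m g cos θ = 79·9.8·cos 19° = 732 N.
For equilibrium along the incline the friction force must supply f = m g sin θ − P = 252.1 − 14 = 238.1 N (positive meaning up-slope).
Static friction can supply at most μ_s N = 117.1 N.
Since |238.1| > 117.1 N, static friction cannot hold it; the steel block slides down the incline and kinetic friction applies: f = μ_k N = 0.1 × 732 = 73.2 N.

f ≈ 73.2 N (up the incline)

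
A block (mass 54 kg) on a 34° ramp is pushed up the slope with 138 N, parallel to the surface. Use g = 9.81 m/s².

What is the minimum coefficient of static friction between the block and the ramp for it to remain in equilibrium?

N = m g cos θ = 439.2 N.
Friction must make up the shortfall along the incline: f = m g sin θ − P = 296.2 − 138 = 158.2 N.
At the threshold f = μ_s N, so μ_s,min = 158.2/439.2 = 0.36.

μ_s,min ≈ 0.36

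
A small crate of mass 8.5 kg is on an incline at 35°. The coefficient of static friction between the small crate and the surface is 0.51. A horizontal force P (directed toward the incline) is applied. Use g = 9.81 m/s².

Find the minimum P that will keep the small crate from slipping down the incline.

The small crate tends to slide down (tan θ > μ_s), so at the point of impending slip friction acts up-slope at its limit: f = μ_s N.
Perpendicular to the incline: N = m g cos θ + P sin θ.
Along the incline: P cos θ + μ_s N = m g sin θ, i.e. P cos θ + μ_s (m g cos θ + P sin θ) = m g sin θ.
Solving, P (cos θ + μ_s sin θ) = m g (sin θ − μ_s cos θ), so P = 83.4×0.1558/1.112 = 11.7 N.

P_min ≈ 11.7 N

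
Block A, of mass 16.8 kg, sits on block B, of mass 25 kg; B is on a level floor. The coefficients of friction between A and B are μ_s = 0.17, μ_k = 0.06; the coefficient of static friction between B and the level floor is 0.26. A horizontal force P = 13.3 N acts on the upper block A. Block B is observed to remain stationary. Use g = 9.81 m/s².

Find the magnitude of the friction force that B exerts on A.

The normal force B exerts on A is simply A's weight, N₁ = 164.8 N.
Maximum static friction on A from B: μ_s N₁ = 0.17×164.8 = 28.02 N.
P = 13.3 N is within that limit, so A and B move together (both at rest); the A–B friction is simply f₁ = P = 13.3 N.
B experiences an equal 13.3 N forward from A (third law). B is in equilibrium, so the floor supplies f₂ = 13.3 N of static friction (limit μ_s(m_A+m_B)g = 106.6 N, not exceeded).

f ≈ 13.3 N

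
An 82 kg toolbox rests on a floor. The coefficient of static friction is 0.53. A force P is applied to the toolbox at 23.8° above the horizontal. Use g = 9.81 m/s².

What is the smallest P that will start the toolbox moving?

P ≈ 378 N

N = m g − P sin α (the pull lifts the toolbox).
At impending slip, P cos α = μ_s N = μ_s (m g − P sin α).
Solving: P (cos α + μ_s sin α) = μ_s m g → P = 0.53×804/(cos 23.8° + 0.53 sin 23.8°) = 426/1.129 = 378 N.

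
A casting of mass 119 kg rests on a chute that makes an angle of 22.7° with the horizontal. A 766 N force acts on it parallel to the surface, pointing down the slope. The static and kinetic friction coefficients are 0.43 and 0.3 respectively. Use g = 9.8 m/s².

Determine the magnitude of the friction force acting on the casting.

Normal force: N = m g cos θ = 119 × 9.8 × cos 22.7° = 1076 N.
The friction needed for equilibrium is m g sin θ + P = 450 + 766 = 1216 N, measured positive up-slope.
Static friction can supply at most μ_s N = 462.6 N.
Since |1216| > 462.6 N, static friction cannot hold it; the casting slides down the incline and kinetic friction applies: f = μ_k N = 0.3 × 1076 = 323 N.

f ≈ 323 N (up the incline)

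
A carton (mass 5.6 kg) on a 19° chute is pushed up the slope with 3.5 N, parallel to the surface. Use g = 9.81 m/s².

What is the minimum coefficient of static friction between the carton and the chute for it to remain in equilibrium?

μ_s,min ≈ 0.277

N = m g cos θ = 51.94 N.
Friction must make up the shortfall along the incline: f = m g sin θ − P = 17.89 − 3.5 = 14.39 N.
At the threshold f = μ_s N, so μ_s,min = 14.39/51.94 = 0.277.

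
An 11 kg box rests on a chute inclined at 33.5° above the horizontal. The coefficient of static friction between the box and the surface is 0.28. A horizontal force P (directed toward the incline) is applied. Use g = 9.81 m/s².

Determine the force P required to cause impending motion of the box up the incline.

P ≈ 125 N

At impending motion up the slope, friction acts down-slope at its limit: f = μ_s N.
Perpendicular to the incline: N = m g cos θ + P sin θ.
Along the incline: P cos θ = m g sin θ + μ_s N = m g sin θ + μ_s (m g cos θ + P sin θ).
Solving, P (cos θ − μ_s sin θ) = m g (sin θ + μ_s cos θ), so P = 11×9.81×(sin 33.5° + 0.28 cos 33.5°)/(cos 33.5° − 0.28 sin 33.5°) = 108×0.7854/0.6793 = 125 N.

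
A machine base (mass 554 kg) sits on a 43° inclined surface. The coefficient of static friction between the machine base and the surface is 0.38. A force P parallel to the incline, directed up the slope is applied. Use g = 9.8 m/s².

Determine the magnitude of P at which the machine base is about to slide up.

P ≈ 5210 N

At impending motion up the slope, friction acts down-slope at its limit: f = μ_s N.
P is parallel to the surface, so N = m g cos θ = 3970 N.
Along the incline: P = m g sin θ + μ_s N = 3700 + 0.38×3970 = 5210 N.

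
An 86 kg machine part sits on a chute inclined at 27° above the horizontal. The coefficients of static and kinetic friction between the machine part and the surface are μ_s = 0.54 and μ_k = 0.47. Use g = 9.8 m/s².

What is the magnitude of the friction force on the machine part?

f ≈ 383 N (up the incline)

The normal reaction is N = m g cos θ = 750.9 N.
Along the slope the weight component is m g sin θ = 382.6 N; friction must supply exactly this, acting up-slope.
Maximum static friction available: μ_s N = 0.54 × 750.9 = 405.5 N.
Since |382.6| ≤ 405.5 N, the machine part remains in static equilibrium and friction takes exactly the required value.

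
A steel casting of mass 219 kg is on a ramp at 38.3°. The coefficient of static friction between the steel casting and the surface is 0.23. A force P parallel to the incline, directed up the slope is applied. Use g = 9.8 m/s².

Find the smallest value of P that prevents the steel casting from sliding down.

The steel casting tends to slide down (tan θ > μ_s), so at the point of impending slip friction acts up-slope at its limit: f = μ_s N.
P is parallel to the surface, so N = m g cos θ = 1680 N.
Along the incline: P + μ_s N = m g sin θ, so P = 1330 − 0.23×1680 = 943 N.

P_min ≈ 943 N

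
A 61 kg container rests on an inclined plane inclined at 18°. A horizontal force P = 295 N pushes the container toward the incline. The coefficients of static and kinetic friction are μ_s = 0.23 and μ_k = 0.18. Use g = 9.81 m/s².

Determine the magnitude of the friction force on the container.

Resolve perpendicular to the incline: N = m g cos θ + P sin θ = 61×9.81×cos 18° + 295×sin 18° = 660.3 N.
Along the incline, the net driving force (taking up-slope positive) is P cos θ − m g sin θ = 280.6 − 184.9 = 95.64 N, so equilibrium requires friction f = -95.64 N (down-slope).
Maximum static friction: μ_s N = 0.23 × 660.3 = 151.9 N.
Since 95.64 N is within the 151.9 N limit, the container stays put and friction is exactly 95.6 N.

f ≈ 95.6 N (down the incline)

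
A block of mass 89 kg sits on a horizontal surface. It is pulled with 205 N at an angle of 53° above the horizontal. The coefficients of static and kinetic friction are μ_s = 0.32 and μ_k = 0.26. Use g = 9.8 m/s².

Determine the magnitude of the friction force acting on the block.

f ≈ 123 N

Vertical equilibrium gives N = m g − P sin α = 708.5 N.
For equilibrium, f = P cos α = 205×cos 53° = 123.4 N.
The static-friction limit is μ_s N = 226.7 N.
Since 123.4 N does not exceed the limit, the block stays at rest and f = 123 N.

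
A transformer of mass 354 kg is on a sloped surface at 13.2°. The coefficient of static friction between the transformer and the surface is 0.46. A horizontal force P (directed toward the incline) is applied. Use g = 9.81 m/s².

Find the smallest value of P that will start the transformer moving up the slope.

P ≈ 2700 N

At impending motion up the slope, friction acts down-slope at its limit: f = μ_s N.
Perpendicular to the incline: N = m g cos θ + P sin θ.
Along the incline: P cos θ = m g sin θ + μ_s N = m g sin θ + μ_s (m g cos θ + P sin θ).
Solving, P (cos θ − μ_s sin θ) = m g (sin θ + μ_s cos θ), so P = 354×9.81×(sin 13.2° + 0.46 cos 13.2°)/(cos 13.2° − 0.46 sin 13.2°) = 3470×0.6762/0.8685 = 2700 N.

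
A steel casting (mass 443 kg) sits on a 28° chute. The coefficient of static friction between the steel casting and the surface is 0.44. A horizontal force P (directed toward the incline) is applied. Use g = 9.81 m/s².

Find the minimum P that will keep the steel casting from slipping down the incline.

The steel casting tends to slide down (tan θ > μ_s), so at the point of impending slip friction acts up-slope at its limit: f = μ_s N.
Perpendicular to the incline: N = m g cos θ + P sin θ.
Along the incline: P cos θ + μ_s N = m g sin θ, i.e. P cos θ + μ_s (m g cos θ + P sin θ) = m g sin θ.
Solving, P (cos θ + μ_s sin θ) = m g (sin θ − μ_s cos θ), so P = 4350×0.08097/1.09 = 323 N.

P_min ≈ 323 N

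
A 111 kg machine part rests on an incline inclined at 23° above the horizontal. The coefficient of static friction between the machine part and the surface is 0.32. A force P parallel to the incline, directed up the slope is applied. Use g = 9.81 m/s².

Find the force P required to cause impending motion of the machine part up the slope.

At impending motion up the slope, friction acts down-slope at its limit: f = μ_s N.
P is parallel to the surface, so N = m g cos θ = 1000 N.
Along the incline: P = m g sin θ + μ_s N = 425 + 0.32×1000 = 746 N.

P ≈ 746 N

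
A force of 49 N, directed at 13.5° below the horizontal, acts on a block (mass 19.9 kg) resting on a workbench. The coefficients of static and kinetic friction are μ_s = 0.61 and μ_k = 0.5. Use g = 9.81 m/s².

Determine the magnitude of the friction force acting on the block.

The vertical component of P adds to the normal force: N = m g + P sin α = 195.2 + 11.44 = 206.7 N.
Horizontally, friction must balance P cos α = 47.65 N.
The static-friction limit is μ_s N = 126.1 N.
Since 47.65 N does not exceed the limit, the block stays at rest and f = 47.6 N.

f ≈ 47.6 N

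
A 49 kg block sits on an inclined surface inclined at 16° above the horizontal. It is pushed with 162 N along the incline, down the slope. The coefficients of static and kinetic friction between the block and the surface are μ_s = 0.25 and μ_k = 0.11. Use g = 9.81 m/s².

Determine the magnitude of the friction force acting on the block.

The normal reaction is N = m g cos θ = 462.1 N.
Parallel to the incline, ΣF = 0 gives f = m g sin θ + P = 132.5 + 162 = 294.5 N (up-slope positive).
Maximum static friction available: μ_s N = 0.25 × 462.1 = 115.5 N.
Since |294.5| > 115.5 N, static friction cannot hold it; the block slides down the incline and kinetic friction applies: f = μ_k N = 0.11 × 462.1 = 50.8 N.

f ≈ 50.8 N (up the incline)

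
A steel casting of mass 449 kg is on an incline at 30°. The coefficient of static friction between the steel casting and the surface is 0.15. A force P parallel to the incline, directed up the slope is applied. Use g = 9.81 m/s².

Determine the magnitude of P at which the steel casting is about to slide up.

At impending motion up the slope, friction acts down-slope at its limit: f = μ_s N.
P is parallel to the surface, so N = m g cos θ = 3810 N.
Along the incline: P = m g sin θ + μ_s N = 2200 + 0.15×3810 = 2770 N.

P ≈ 2770 N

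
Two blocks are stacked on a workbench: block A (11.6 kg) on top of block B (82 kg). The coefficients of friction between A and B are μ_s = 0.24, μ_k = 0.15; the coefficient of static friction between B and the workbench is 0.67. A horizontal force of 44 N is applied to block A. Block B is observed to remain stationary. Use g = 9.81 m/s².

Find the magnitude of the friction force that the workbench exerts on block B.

The normal force B exerts on A is simply A's weight, N₁ = 113.8 N.
Maximum static friction on A from B: μ_s N₁ = 0.24×113.8 = 27.31 N.
Since P = 44 N > 27.31 N, A slides on B; the A–B friction is kinetic: f₁ = μ_k N₁ = 0.15×113.8 = 17.1 N.
By Newton's third law B feels 17.1 N forward from A. With B stationary, the floor's static friction on B balances it: f₂ = 17.1 N (well within μ_s(m_A+m_B)g = 615.2 N).

f ≈ 17.1 N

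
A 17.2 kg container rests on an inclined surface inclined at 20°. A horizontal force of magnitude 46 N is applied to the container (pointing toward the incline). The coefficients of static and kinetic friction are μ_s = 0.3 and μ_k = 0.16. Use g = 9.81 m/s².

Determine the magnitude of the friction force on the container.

f ≈ 14.5 N (up the incline)

Normal direction: N = m g cos θ + P sin θ = 174.3 N.
Parallel to the incline: P cos θ − m g sin θ = 43.23 − 57.71 = -14.48 N; the friction needed to balance this is 14.48 N acting up the slope.
Maximum static friction: μ_s N = 0.3 × 174.3 = 52.29 N.
|f_req| = 14.48 ≤ 52.29 N → the container is in equilibrium; friction equals the required value.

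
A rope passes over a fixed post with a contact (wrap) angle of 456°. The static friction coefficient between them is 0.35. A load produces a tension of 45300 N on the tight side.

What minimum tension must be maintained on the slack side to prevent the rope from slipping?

Capstan equation at impending slip: T_tight/T_slack = e^{μβ}.
β = 456° = 7.959 rad; e^{μβ} = e^{0.35×7.959} = 16.21.
T_slack = T_tight / e^{μβ} = 45300 / 16.21 = 2790 N.

T_min ≈ 2790 N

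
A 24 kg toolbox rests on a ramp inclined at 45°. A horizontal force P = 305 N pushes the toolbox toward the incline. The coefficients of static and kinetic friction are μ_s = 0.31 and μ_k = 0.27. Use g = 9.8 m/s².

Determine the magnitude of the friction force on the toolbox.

Normal direction: N = m g cos θ + P sin θ = 382 N.
Parallel to the incline: P cos θ − m g sin θ = 215.7 − 166.3 = 49.36 N; the friction needed to balance this is 49.36 N acting down the slope.
Maximum static friction: μ_s N = 0.31 × 382 = 118.4 N.
|f_req| = 49.36 ≤ 118.4 N → the toolbox is in equilibrium; friction equals the required value.

f ≈ 49.4 N (down the incline)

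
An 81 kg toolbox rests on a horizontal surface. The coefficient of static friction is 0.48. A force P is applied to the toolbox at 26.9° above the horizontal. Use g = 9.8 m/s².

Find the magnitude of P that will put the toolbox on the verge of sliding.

N = m g − P sin α (the pull lifts the toolbox).
At impending slip, P cos α = μ_s N = μ_s (m g − P sin α).
Solving: P (cos α + μ_s sin α) = μ_s m g → P = 0.48×794/(cos 26.9° + 0.48 sin 26.9°) = 381/1.109 = 344 N.

P ≈ 344 N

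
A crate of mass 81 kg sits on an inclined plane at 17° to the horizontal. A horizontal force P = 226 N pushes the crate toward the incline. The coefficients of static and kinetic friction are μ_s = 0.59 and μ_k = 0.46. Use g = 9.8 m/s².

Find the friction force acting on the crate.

f ≈ 16 N (up the incline)

Resolve perpendicular to the incline: N = m g cos θ + P sin θ = 81×9.8×cos 17° + 226×sin 17° = 825.2 N.
Along the incline, the net driving force (taking up-slope positive) is P cos θ − m g sin θ = 216.1 − 232.1 = -15.96 N, so equilibrium requires friction f = 15.96 N (up-slope).
The limit of static friction is μ_s N = 486.9 N.
Since 15.96 N is within the 486.9 N limit, the crate stays put and friction is exactly 16 N.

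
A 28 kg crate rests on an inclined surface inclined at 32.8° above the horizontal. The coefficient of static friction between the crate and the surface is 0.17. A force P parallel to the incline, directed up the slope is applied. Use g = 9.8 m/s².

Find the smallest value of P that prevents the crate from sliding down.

P_min ≈ 109 N

The crate tends to slide down (tan θ > μ_s), so at the point of impending slip friction acts up-slope at its limit: f = μ_s N.
P is parallel to the surface, so N = m g cos θ = 231 N.
Along the incline: P + μ_s N = m g sin θ, so P = 149 − 0.17×231 = 109 N.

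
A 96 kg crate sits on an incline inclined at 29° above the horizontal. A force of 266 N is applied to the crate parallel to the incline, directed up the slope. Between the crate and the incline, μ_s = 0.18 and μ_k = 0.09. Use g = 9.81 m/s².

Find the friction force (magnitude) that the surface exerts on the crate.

f ≈ 74.1 N (up the incline)

Normal force: N = m g cos θ = 96 × 9.81 × cos 29° = 823.7 N.
For equilibrium along the incline the friction force must supply f = m g sin θ − P = 456.6 − 266 = 190.6 N (positive meaning up-slope).
Maximum static friction available: μ_s N = 0.18 × 823.7 = 148.3 N.
Since |190.6| > 148.3 N, static friction cannot hold it; the crate slides down the incline and kinetic friction applies: f = μ_k N = 0.09 × 823.7 = 74.1 N.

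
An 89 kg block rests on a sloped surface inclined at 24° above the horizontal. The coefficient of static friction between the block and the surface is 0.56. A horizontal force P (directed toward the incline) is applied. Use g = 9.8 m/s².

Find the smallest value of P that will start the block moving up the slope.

P ≈ 1170 N

At impending motion up the slope, friction acts down-slope at its limit: f = μ_s N.
Perpendicular to the incline: N = m g cos θ + P sin θ.
Along the incline: P cos θ = m g sin θ + μ_s N = m g sin θ + μ_s (m g cos θ + P sin θ).
Solving, P (cos θ − μ_s sin θ) = m g (sin θ + μ_s cos θ), so P = 89×9.8×(sin 24° + 0.56 cos 24°)/(cos 24° − 0.56 sin 24°) = 872×0.9183/0.6858 = 1170 N.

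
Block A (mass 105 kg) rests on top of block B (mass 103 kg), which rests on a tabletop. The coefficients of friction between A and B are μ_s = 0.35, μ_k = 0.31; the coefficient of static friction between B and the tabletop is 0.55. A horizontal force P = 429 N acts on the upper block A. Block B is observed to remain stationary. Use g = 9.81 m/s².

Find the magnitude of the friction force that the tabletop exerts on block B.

The normal force B exerts on A is simply A's weight, N₁ = 1030 N.
So the A–B interface can sustain at most μ_s N₁ = 360.5 N of static friction.
P = 429 N exceeds that limit, so A slips over B and the interface friction becomes kinetic: f₁ = μ_k N₁ = 0.31×1030 = 319 N.
B experiences an equal 319 N forward from A (third law). B is in equilibrium, so the floor supplies f₂ = 319 N of static friction (limit μ_s(m_A+m_B)g = 1122 N, not exceeded).

f ≈ 319 N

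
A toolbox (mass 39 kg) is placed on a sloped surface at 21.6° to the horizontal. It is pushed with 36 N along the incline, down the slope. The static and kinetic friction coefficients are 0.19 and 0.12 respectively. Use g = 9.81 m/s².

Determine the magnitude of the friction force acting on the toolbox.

The normal reaction is N = m g cos θ = 355.7 N.
For equilibrium along the incline the friction force must supply f = m g sin θ + P = 140.8 + 36 = 176.8 N (positive meaning up-slope).
Static friction can supply at most μ_s N = 67.59 N.
Since |176.8| > 67.59 N, static friction cannot hold it; the toolbox slides down the incline and kinetic friction applies: f = μ_k N = 0.12 × 355.7 = 42.7 N.

f ≈ 42.7 N (up the incline)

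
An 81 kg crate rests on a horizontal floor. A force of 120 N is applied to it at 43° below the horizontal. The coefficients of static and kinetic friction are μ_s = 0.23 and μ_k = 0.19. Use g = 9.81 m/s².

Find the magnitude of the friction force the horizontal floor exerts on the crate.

f ≈ 87.8 N

Vertical equilibrium gives N = m g + P sin α = 876.4 N.
Horizontally, friction must balance P cos α = 87.76 N.
μ_s N = 0.23 × 876.4 = 201.6 N.
87.76 ≤ 201.6 N → static; friction equals the required 87.8 N.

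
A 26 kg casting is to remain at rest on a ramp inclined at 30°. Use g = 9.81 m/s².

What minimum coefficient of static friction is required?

At the slip threshold m g sin θ = μ_s m g cos θ, so μ_s,min = tan θ.
μ_s,min = tan 30° = 0.577.

μ_s,min ≈ 0.577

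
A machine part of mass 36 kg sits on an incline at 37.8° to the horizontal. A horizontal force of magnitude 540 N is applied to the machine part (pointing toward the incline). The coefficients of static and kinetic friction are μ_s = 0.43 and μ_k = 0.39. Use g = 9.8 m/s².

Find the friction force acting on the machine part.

Resolve perpendicular to the incline: N = m g cos θ + P sin θ = 36×9.8×cos 37.8° + 540×sin 37.8° = 609.7 N.
Parallel to the incline: P cos θ − m g sin θ = 426.7 − 216.2 = 210.5 N; the friction needed to balance this is 210.5 N acting down the slope.
Maximum static friction: μ_s N = 0.43 × 609.7 = 262.2 N.
Since 210.5 N is within the 262.2 N limit, the machine part stays put and friction is exactly 210 N.

f ≈ 210 N (down the incline)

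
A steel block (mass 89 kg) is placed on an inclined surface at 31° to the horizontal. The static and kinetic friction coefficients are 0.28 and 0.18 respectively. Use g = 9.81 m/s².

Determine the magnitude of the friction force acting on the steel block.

Perpendicular to the surface, N = m g cos θ = 89·9.81·cos 31° = 748.4 N.
For equilibrium along the incline, friction must balance the weight component: f = m g sin θ = 449.7 N up the slope.
The static-friction ceiling is μ_s N = 0.28 × 748.4 = 209.5 N.
Since |449.7| > 209.5 N, static friction cannot hold it; the steel block slides down the incline and kinetic friction applies: f = μ_k N = 0.18 × 748.4 = 135 N.

f ≈ 135 N (up the incline)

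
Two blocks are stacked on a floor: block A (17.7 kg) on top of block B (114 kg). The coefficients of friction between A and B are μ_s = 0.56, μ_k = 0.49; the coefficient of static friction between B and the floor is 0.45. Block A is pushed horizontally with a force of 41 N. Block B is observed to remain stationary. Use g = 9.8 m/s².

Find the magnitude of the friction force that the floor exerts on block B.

Normal force at the A–B interface: N₁ = m_A g = 173.5 N.
Maximum static friction on A from B: μ_s N₁ = 0.56×173.5 = 97.14 N.
P = 41 N is within that limit, so A and B move together (both at rest); the A–B friction is simply f₁ = P = 41 N.
By Newton's third law B feels 41 N forward from A. With B stationary, the floor's static friction on B balances it: f₂ = 41 N (well within μ_s(m_A+m_B)g = 580.8 N).

f ≈ 41 N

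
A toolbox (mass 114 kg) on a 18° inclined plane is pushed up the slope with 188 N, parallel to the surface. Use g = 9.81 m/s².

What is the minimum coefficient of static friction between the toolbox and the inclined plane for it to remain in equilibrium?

μ_s,min ≈ 0.148

N = m g cos θ = 1064 N.
Friction must make up the shortfall along the incline: f = m g sin θ − P = 345.6 − 188 = 157.6 N.
At the threshold f = μ_s N, so μ_s,min = 157.6/1064 = 0.148.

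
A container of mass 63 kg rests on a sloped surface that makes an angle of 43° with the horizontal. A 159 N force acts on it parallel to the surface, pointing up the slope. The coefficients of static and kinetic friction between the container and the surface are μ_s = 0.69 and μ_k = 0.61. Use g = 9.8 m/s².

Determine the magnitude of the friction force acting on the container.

f ≈ 262 N (up the incline)

Perpendicular to the surface, N = m g cos θ = 63·9.8·cos 43° = 451.5 N.
Parallel to the incline, ΣF = 0 gives f = m g sin θ − P = 421.1 − 159 = 262.1 N (up-slope positive).
Maximum static friction available: μ_s N = 0.69 × 451.5 = 311.6 N.
Since |262.1| ≤ 311.6 N, the container remains in static equilibrium and friction takes exactly the required value.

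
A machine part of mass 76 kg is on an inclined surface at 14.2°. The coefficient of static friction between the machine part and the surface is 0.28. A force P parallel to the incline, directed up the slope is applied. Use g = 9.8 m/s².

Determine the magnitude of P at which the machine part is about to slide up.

P ≈ 385 N

At impending motion up the slope, friction acts down-slope at its limit: f = μ_s N.
P is parallel to the surface, so N = m g cos θ = 722 N.
Along the incline: P = m g sin θ + μ_s N = 183 + 0.28×722 = 385 N.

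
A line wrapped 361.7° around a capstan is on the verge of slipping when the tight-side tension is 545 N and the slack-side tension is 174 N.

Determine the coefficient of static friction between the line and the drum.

μ ≈ 0.181

T₂/T₁ = e^{μβ} → μ = ln(T₂/T₁)/β.
β = 361.7° = 6.313 rad.
μ = ln(545/174)/6.313 = ln(3.132)/6.313 = 0.181.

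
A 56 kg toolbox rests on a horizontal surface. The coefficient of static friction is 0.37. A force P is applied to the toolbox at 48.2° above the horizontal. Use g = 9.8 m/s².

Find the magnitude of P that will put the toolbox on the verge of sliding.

P ≈ 215 N

N = m g − P sin α (the pull lifts the toolbox).
At impending slip, P cos α = μ_s N = μ_s (m g − P sin α).
Solving: P (cos α + μ_s sin α) = μ_s m g → P = 0.37×549/(cos 48.2° + 0.37 sin 48.2°) = 203/0.9424 = 215 N.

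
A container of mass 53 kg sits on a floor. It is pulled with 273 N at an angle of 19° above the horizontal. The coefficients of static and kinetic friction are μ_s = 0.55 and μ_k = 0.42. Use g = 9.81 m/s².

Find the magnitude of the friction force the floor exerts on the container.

f ≈ 181 N

The vertical component of P reduces the normal force: N = m g − P sin α = 519.9 − 88.88 = 431 N.
Horizontally, friction must balance P cos α = 258.1 N.
μ_s N = 0.55 × 431 = 237.1 N.
The required friction exceeds μ_s N, so the container moves and f = μ_k N = 181 N.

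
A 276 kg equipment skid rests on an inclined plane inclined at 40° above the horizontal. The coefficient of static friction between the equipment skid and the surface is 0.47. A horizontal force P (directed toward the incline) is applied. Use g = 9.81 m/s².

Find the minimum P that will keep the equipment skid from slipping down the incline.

The equipment skid tends to slide down (tan θ > μ_s), so at the point of impending slip friction acts up-slope at its limit: f = μ_s N.
Perpendicular to the incline: N = m g cos θ + P sin θ.
Along the incline: P cos θ + μ_s N = m g sin θ, i.e. P cos θ + μ_s (m g cos θ + P sin θ) = m g sin θ.
Solving, P (cos θ + μ_s sin θ) = m g (sin θ − μ_s cos θ), so P = 2710×0.2827/1.068 = 717 N.

P_min ≈ 717 N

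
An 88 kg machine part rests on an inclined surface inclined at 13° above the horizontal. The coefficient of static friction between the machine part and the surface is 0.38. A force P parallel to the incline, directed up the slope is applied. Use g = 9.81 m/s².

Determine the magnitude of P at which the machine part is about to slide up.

P ≈ 514 N

At impending motion up the slope, friction acts down-slope at its limit: f = μ_s N.
P is parallel to the surface, so N = m g cos θ = 841 N.
Along the incline: P = m g sin θ + μ_s N = 194 + 0.38×841 = 514 N.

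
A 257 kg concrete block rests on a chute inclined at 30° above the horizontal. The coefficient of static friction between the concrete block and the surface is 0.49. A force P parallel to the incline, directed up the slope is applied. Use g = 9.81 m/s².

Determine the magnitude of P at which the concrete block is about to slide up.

P ≈ 2330 N

At impending motion up the slope, friction acts down-slope at its limit: f = μ_s N.
P is parallel to the surface, so N = m g cos θ = 2180 N.
Along the incline: P = m g sin θ + μ_s N = 1260 + 0.49×2180 = 2330 N.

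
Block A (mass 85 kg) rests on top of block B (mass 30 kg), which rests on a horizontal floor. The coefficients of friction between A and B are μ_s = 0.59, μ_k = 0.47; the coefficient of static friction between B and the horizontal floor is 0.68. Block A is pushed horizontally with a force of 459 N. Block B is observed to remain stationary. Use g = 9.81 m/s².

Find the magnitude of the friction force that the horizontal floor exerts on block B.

Between the blocks, N₁ = m_A g = 833.9 N.
Maximum static friction on A from B: μ_s N₁ = 0.59×833.9 = 492 N.
P = 459 N is within that limit, so A and B move together (both at rest); the A–B friction is simply f₁ = P = 459 N.
B experiences an equal 459 N forward from A (third law). B is in equilibrium, so the floor supplies f₂ = 459 N of static friction (limit μ_s(m_A+m_B)g = 767.1 N, not exceeded).

f ≈ 459 N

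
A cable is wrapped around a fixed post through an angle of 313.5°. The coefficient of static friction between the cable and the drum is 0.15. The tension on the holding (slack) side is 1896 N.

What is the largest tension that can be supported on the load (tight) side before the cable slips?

T_max ≈ 4310 N

At impending slip the capstan equation gives T₂/T₁ = e^{μβ} with β in radians.
β = 313.5° × π/180 = 5.472 rad.
e^{μβ} = e^{0.15×5.472} = 2.272.
T₂ = T₁ · e^{μβ} = 1896 × 2.272 = 4310 N.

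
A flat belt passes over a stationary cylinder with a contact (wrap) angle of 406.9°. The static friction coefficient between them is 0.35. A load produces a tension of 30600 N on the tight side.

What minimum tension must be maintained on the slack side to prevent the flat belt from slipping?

Capstan equation at impending slip: T_tight/T_slack = e^{μβ}.
β = 406.9° = 7.102 rad; e^{μβ} = e^{0.35×7.102} = 12.01.
T_slack = T_tight / e^{μβ} = 30600 / 12.01 = 2550 N.

T_min ≈ 2550 N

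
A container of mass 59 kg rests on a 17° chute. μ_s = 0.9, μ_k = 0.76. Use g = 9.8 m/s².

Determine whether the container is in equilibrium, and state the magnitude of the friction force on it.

f ≈ 169 N

N = m g cos θ = 553 N.
Down-slope weight component: m g sin θ = 169 N.
μ_s N = 498 N.
169 ≤ 498 N, so it stays put; friction = 169 N.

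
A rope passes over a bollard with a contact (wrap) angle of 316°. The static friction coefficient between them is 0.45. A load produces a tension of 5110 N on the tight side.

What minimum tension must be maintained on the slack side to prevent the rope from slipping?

T_min ≈ 427 N

Capstan equation at impending slip: T_tight/T_slack = e^{μβ}.
β = 316° = 5.515 rad; e^{μβ} = e^{0.45×5.515} = 11.96.
T_slack = T_tight / e^{μβ} = 5110 / 11.96 = 427 N.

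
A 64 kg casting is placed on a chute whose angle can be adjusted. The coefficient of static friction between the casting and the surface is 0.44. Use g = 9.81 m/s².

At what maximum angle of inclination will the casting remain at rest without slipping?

At the slip threshold, m g sin θ = μ_s · m g cos θ, so tan θ = μ_s.
θ_max = arctan(0.44) = 23.7°.

θ_max ≈ 23.7°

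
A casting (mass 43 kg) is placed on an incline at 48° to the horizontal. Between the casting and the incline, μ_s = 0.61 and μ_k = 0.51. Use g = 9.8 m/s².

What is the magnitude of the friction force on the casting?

Normal force: N = m g cos θ = 43 × 9.8 × cos 48° = 282 N.
Along the slope the weight component is m g sin θ = 313.2 N; friction must supply exactly this, acting up-slope.
The static-friction ceiling is μ_s N = 0.61 × 282 = 172 N.
Since |313.2| > 172 N, static friction cannot hold it; the casting slides down the incline and kinetic friction applies: f = μ_k N = 0.51 × 282 = 144 N.

f ≈ 144 N (up the incline)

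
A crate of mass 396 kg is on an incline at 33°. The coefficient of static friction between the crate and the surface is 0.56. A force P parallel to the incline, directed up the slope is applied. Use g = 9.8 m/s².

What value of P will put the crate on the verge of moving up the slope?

At impending motion up the slope, friction acts down-slope at its limit: f = μ_s N.
P is parallel to the surface, so N = m g cos θ = 3250 N.
Along the incline: P = m g sin θ + μ_s N = 2110 + 0.56×3250 = 3940 N.

P ≈ 3940 N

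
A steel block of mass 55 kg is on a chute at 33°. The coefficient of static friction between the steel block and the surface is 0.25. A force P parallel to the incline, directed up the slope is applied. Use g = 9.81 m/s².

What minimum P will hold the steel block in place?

P_min ≈ 181 N

The steel block tends to slide down (tan θ > μ_s), so at the point of impending slip friction acts up-slope at its limit: f = μ_s N.
P is parallel to the surface, so N = m g cos θ = 453 N.
Along the incline: P + μ_s N = m g sin θ, so P = 294 − 0.25×453 = 181 N.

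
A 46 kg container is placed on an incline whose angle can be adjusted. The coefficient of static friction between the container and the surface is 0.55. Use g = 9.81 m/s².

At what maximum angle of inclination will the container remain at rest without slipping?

θ_max ≈ 28.8°

At the slip threshold, m g sin θ = μ_s · m g cos θ, so tan θ = μ_s.
θ_max = arctan(0.55) = 28.8°.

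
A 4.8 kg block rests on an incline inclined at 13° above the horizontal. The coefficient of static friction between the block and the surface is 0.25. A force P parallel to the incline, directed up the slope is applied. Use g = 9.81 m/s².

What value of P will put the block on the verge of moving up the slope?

P ≈ 22.1 N

At impending motion up the slope, friction acts down-slope at its limit: f = μ_s N.
P is parallel to the surface, so N = m g cos θ = 45.9 N.
Along the incline: P = m g sin θ + μ_s N = 10.6 + 0.25×45.9 = 22.1 N.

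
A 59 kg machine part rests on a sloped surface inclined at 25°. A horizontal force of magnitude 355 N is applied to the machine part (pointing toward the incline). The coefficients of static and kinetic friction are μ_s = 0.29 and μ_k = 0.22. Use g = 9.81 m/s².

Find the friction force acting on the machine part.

f ≈ 77.1 N (down the incline)

Normal direction: N = m g cos θ + P sin θ = 674.6 N.
Along the incline, the net driving force (taking up-slope positive) is P cos θ − m g sin θ = 321.7 − 244.6 = 77.13 N, so equilibrium requires friction f = -77.13 N (down-slope).
The limit of static friction is μ_s N = 195.6 N.
Since 77.13 N is within the 195.6 N limit, the machine part stays put and friction is exactly 77.1 N.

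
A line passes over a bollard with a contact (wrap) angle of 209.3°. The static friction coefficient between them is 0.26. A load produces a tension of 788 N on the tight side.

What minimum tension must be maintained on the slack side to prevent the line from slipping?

Capstan equation at impending slip: T_tight/T_slack = e^{μβ}.
β = 209.3° = 3.653 rad; e^{μβ} = e^{0.26×3.653} = 2.585.
T_slack = T_tight / e^{μβ} = 788 / 2.585 = 305 N.

T_min ≈ 305 N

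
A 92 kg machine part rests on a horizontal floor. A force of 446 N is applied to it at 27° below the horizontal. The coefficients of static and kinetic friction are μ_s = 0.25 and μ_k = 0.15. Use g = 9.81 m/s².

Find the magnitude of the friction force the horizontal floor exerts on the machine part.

f ≈ 166 N

Vertical equilibrium gives N = m g + P sin α = 1105 N.
The horizontal driving force is P cos α = 397.4 N, so equilibrium needs friction f = 397.4 N.
The static-friction limit is μ_s N = 276.2 N.
397.4 > 276.2 N → the machine part slides; f = μ_k N = 0.15×1105 = 166 N.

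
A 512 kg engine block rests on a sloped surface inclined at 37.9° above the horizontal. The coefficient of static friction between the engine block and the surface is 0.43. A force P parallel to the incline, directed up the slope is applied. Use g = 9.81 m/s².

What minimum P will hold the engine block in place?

The engine block tends to slide down (tan θ > μ_s), so at the point of impending slip friction acts up-slope at its limit: f = μ_s N.
P is parallel to the surface, so N = m g cos θ = 3960 N.
Along the incline: P + μ_s N = m g sin θ, so P = 3090 − 0.43×3960 = 1380 N.

P_min ≈ 1380 N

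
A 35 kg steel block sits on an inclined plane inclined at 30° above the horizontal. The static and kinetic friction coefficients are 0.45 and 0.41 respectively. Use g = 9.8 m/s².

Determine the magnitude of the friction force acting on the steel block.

f ≈ 122 N (up the incline)

The normal reaction is N = m g cos θ = 297 N.
For equilibrium along the incline, friction must balance the weight component: f = m g sin θ = 171.5 N up the slope.
Maximum static friction available: μ_s N = 0.45 × 297 = 133.7 N.
|171.5| exceeds 133.7 N, so the steel block slips down-slope; friction is kinetic, f = μ_k N = 0.41×297 = 122 N.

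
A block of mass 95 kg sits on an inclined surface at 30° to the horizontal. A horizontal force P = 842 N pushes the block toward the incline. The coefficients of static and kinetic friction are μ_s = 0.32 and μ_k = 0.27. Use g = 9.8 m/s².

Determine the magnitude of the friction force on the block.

f ≈ 264 N (down the incline)

Normal direction: N = m g cos θ + P sin θ = 1227 N.
Along the incline, the net driving force (taking up-slope positive) is P cos θ − m g sin θ = 729.2 − 465.5 = 263.7 N, so equilibrium requires friction f = -263.7 N (down-slope).
The limit of static friction is μ_s N = 392.7 N.
Since 263.7 N is within the 392.7 N limit, the block stays put and friction is exactly 264 N.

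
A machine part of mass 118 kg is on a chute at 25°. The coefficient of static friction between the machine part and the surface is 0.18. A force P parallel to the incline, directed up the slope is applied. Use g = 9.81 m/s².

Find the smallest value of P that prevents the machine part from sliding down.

P_min ≈ 300 N

The machine part tends to slide down (tan θ > μ_s), so at the point of impending slip friction acts up-slope at its limit: f = μ_s N.
P is parallel to the surface, so N = m g cos θ = 1050 N.
Along the incline: P + μ_s N = m g sin θ, so P = 489 − 0.18×1050 = 300 N.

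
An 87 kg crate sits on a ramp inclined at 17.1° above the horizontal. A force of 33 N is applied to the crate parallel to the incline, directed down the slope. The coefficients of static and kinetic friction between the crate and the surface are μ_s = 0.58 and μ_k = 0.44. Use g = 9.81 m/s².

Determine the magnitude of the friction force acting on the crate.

f ≈ 284 N (up the incline)

The normal reaction is N = m g cos θ = 815.7 N.
Parallel to the incline, ΣF = 0 gives f = m g sin θ + P = 251 + 33 = 284 N (up-slope positive).
Maximum static friction available: μ_s N = 0.58 × 815.7 = 473.1 N.
Since |284| ≤ 473.1 N, the crate remains in static equilibrium and friction takes exactly the required value.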